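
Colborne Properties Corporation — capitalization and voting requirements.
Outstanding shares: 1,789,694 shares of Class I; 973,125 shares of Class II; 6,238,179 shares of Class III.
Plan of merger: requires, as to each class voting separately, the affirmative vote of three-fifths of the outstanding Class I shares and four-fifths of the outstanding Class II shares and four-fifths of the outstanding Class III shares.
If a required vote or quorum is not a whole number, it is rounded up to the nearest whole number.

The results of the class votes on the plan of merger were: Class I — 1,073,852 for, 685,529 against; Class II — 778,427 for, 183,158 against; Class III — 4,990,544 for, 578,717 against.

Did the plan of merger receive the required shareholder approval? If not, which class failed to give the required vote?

Class I: 3/5 of 1789694 = 1073816.40, rounded up to 1073817; 1,073,817 required, 1,073,852 in favor — approved.
Class II: 4/5 of 973125 = 778500; 778,500 required, 778,427 in favor — not approved.
Class III: 4/5 of 6238179 = 4990543.20, rounded up to 4990544; 4,990,544 required, 4,990,544 in favor — approved.

Not approved — the Class II shares did not give the required vote.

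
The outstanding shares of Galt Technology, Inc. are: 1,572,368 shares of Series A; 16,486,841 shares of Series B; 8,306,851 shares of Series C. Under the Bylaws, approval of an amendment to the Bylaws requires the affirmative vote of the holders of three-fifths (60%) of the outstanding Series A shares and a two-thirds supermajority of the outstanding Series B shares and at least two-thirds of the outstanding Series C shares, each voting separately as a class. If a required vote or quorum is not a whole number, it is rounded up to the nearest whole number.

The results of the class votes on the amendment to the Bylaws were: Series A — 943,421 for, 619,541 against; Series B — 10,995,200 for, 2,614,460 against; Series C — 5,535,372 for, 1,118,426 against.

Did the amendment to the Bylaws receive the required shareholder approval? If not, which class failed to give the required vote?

Not approved — the Series C shares did not give the required vote.

Series A: 3/5 of 1572368 = 943420.80, rounded up to 943421; 943,421 required, 943,421 in favor — approved.
Series B: 2/3 of 16486841 = 10991227.33, rounded up to 10991228; 10,991,228 required, 10,995,200 in favor — approved.
Series C: 2/3 of 8306851 = 5537900.67, rounded up to 5537901; 5,537,901 required, 5,535,372 in favor — not approved.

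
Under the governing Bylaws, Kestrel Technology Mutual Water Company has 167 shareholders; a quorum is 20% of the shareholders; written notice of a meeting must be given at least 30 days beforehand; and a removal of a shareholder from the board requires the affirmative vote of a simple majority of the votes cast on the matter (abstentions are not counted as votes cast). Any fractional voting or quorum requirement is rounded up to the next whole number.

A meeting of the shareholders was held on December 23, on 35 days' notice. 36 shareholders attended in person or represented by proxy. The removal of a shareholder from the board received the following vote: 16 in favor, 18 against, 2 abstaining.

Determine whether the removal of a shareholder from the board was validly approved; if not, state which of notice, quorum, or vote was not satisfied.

Notice: 35 days given; 30 required. Satisfied.
Quorum: 20% of 167 = 33.40, rounded up to 34; 36 present. Satisfied.
Vote: requires a majority of the votes cast (36 − 2 abstaining = 34); a majority of 34 is 18, so 18 needed; 16 in favor. Not satisfied.

Invalid — vote requirement not satisfied.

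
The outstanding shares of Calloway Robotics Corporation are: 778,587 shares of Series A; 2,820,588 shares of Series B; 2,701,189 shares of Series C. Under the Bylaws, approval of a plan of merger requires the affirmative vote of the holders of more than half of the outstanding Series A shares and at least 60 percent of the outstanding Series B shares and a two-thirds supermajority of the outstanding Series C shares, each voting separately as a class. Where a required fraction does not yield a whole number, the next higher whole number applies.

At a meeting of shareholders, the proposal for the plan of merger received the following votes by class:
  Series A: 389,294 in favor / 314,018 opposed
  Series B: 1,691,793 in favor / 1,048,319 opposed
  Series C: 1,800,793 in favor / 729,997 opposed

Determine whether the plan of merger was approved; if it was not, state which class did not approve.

Not approved — the Series B shares did not give the required vote.

Series A: a majority of 778587 is 389294; 389,294 required, 389,294 in favor — approved.
Series B: 3/5 of 2820588 = 1692352.80, rounded up to 1692353; 1,692,353 required, 1,691,793 in favor — not approved.
Series C: 2/3 of 2701189 = 1800792.67, rounded up to 1800793; 1,800,793 required, 1,800,793 in favor — approved.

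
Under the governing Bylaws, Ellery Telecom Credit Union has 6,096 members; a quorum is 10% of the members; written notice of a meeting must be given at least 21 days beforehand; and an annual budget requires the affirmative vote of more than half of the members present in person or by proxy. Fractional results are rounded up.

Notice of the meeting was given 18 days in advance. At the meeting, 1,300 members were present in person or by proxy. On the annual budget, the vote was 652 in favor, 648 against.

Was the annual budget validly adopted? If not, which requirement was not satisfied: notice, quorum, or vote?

Notice: 18 days given; 21 required. Not satisfied.
Quorum: 10% of 6,096 = 609.60, rounded up to 610; 1,300 present. Satisfied.
Vote: requires a majority of those present (1,300); a majority of 1300 is 651, so 651 needed; 652 in favor. Satisfied.

Invalid — notice requirement not satisfied.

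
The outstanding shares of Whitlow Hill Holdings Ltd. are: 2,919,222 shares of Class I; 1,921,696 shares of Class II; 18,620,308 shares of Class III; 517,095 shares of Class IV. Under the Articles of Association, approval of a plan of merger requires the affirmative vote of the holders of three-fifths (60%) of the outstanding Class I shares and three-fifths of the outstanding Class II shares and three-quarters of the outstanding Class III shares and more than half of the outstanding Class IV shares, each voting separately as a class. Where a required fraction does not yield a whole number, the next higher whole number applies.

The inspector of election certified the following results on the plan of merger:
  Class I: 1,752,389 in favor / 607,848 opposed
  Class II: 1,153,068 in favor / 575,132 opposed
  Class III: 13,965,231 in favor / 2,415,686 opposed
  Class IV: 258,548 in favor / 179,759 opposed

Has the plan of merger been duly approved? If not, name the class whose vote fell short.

Class I: 3/5 of 2919222 = 1751533.20, rounded up to 1751534; 1,751,534 required, 1,752,389 in favor — approved.
Class II: 3/5 of 1921696 = 1153017.60, rounded up to 1153018; 1,153,018 required, 1,153,068 in favor — approved.
Class III: 3/4 of 18620308 = 13965231; 13,965,231 required, 13,965,231 in favor — approved.
Class IV: a majority of 517095 is 258548; 258,548 required, 258,548 in favor — approved.

Approved — every class gave the required vote.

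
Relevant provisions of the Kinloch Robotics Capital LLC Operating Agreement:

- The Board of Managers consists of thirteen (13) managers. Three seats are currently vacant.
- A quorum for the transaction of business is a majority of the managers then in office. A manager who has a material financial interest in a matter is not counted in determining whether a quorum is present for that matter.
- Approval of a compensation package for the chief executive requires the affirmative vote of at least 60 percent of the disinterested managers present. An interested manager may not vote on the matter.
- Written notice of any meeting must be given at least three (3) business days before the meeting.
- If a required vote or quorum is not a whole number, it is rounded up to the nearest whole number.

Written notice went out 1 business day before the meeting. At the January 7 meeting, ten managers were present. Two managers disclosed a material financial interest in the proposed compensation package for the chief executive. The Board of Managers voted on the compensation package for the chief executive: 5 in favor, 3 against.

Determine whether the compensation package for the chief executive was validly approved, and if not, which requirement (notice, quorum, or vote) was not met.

Notice: 1 business day given; 3 required (1 < 3). Not satisfied.
Quorum: 10 present, but the 2 interested managers do not count, leaving 8. Quorum is 6. Satisfied.
Vote: the compensation package for the chief executive requires three-fifths of the disinterested managers present (10 − 2 = 8). 3/5 of 8 = 4.80, rounded up to 5, so 5 affirmative votes are needed; 5 voted in favor. Satisfied.

Invalid — notice requirement not satisfied.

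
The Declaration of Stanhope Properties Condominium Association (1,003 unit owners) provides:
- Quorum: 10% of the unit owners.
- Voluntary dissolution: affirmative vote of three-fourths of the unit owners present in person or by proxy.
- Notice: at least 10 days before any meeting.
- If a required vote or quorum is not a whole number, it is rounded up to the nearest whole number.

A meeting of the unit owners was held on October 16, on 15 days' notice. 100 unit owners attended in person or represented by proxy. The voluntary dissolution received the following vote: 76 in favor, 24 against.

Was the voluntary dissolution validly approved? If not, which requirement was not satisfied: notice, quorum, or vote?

Notice: 15 days given; 10 required. Satisfied.
Quorum: 10% of 1,003 = 100.30, rounded up to 101; 100 present. Not satisfied.
Vote: requires three-fourths of those present (100); 3/4 of 100 = 75, so 75 needed; 76 in favor. Satisfied.

Invalid — quorum requirement not satisfied.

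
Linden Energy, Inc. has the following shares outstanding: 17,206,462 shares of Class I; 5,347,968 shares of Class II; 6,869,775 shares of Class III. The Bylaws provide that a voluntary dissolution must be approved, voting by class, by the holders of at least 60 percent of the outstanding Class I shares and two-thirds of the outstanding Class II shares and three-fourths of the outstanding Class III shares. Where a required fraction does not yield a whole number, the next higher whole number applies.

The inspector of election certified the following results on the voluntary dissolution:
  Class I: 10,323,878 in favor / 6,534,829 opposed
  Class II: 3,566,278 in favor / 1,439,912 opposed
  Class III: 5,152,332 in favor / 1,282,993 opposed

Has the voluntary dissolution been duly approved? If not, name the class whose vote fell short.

Class I: 3/5 of 17206462 = 10323877.20, rounded up to 10323878; 10,323,878 required, 10,323,878 in favor — approved.
Class II: 2/3 of 5347968 = 3565312; 3,565,312 required, 3,566,278 in favor — approved.
Class III: 3/4 of 6869775 = 5152331.25, rounded up to 5152332; 5,152,332 required, 5,152,332 in favor — approved.

Approved — every class gave the required vote.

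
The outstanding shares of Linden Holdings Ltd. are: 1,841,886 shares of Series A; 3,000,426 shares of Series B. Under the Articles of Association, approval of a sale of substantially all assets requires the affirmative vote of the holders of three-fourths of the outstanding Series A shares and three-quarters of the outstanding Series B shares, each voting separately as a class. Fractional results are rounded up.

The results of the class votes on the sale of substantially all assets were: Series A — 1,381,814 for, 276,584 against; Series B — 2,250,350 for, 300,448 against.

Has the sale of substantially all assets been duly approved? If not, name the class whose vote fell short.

Series A: 3/4 of 1841886 = 1381414.50, rounded up to 1381415; 1,381,415 required, 1,381,814 in favor — approved.
Series B: 3/4 of 3000426 = 2250319.50, rounded up to 2250320; 2,250,320 required, 2,250,350 in favor — approved.

Approved — every class gave the required vote.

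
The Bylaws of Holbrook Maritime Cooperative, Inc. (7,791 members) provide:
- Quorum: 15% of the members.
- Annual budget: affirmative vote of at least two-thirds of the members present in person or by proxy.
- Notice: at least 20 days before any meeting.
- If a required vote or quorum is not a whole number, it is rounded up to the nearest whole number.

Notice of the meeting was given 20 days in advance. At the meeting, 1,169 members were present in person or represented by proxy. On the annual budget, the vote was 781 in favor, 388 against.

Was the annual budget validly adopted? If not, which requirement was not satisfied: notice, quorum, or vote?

Notice: 20 days given; 20 required. Satisfied.
Quorum: 15% of 7,791 = 1,168.65, rounded up to 1,169; 1,169 present. Satisfied.
Vote: requires two-thirds of those present (1,169); 2/3 of 1169 = 779.33, rounded up to 780, so 780 needed; 781 in favor. Satisfied.

Valid — all requirements satisfied.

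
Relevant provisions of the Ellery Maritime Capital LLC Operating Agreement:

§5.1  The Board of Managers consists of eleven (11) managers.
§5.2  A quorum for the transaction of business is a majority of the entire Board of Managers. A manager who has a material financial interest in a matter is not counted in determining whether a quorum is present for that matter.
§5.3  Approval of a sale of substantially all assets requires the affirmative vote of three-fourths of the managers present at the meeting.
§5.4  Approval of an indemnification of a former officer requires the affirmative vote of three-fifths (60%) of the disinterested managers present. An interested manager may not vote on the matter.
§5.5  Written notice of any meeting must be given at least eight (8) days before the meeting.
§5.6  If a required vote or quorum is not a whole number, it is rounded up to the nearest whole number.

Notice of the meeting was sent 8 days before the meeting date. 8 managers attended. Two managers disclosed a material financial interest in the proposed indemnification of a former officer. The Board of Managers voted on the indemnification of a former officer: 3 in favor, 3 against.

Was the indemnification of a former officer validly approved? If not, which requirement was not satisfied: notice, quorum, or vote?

Invalid — vote requirement not satisfied.

Notice: 8 days given; 8 required (8 ≥ 8). Satisfied.
Quorum: 8 present, but the 2 interested managers do not count, leaving 6. Quorum is 6. Satisfied.
Vote: the indemnification of a former officer requires three-fifths of the disinterested managers present (8 − 2 = 6). 3/5 of 6 = 3.60, rounded up to 4, so 4 affirmative votes are needed; 3 voted in favor. Not satisfied.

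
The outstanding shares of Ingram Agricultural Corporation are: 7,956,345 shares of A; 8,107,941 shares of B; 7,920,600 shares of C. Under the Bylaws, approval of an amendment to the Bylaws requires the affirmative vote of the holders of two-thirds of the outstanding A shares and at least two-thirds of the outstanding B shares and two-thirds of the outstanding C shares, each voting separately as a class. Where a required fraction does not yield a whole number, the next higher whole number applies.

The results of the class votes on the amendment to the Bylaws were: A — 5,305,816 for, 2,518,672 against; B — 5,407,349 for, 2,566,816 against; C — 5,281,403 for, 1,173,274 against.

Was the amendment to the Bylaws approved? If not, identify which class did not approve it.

Approved — every class gave the required vote.

A: 2/3 of 7956345 = 5304230; 5,304,230 required, 5,305,816 in favor — approved.
B: 2/3 of 8107941 = 5405294; 5,405,294 required, 5,407,349 in favor — approved.
C: 2/3 of 7920600 = 5280400; 5,280,400 required, 5,281,403 in favor — approved.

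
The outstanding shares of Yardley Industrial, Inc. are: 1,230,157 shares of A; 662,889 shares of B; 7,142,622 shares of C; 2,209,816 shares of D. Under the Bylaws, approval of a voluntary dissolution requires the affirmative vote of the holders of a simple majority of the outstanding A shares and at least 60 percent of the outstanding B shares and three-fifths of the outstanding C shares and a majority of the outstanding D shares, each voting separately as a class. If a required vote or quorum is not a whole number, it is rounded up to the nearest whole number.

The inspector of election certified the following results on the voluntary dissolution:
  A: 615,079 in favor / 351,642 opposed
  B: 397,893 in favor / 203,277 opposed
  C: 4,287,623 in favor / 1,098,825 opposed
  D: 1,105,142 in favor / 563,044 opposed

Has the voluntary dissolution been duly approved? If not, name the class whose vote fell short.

A: a majority of 1230157 is 615079; 615,079 required, 615,079 in favor — approved.
B: 3/5 of 662889 = 397733.40, rounded up to 397734; 397,734 required, 397,893 in favor — approved.
C: 3/5 of 7142622 = 4285573.20, rounded up to 4285574; 4,285,574 required, 4,287,623 in favor — approved.
D: a majority of 2209816 is 1104909; 1,104,909 required, 1,105,142 in favor — approved.

Approved — every class gave the required vote.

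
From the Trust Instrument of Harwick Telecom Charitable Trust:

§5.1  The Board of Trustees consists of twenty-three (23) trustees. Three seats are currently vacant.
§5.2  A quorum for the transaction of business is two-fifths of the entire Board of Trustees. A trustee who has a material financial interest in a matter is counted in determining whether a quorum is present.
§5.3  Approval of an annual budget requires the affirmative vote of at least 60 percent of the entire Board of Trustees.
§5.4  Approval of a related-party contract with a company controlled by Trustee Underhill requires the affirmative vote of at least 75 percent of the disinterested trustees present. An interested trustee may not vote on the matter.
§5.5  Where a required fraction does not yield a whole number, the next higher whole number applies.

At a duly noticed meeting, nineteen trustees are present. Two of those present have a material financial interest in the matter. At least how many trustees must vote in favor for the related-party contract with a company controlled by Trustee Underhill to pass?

13

The related-party contract with a company controlled by Trustee Underhill requires three-fourths of the disinterested trustees present (19 − 2 = 17).
3/4 of 17 = 12.75, rounded up to 13.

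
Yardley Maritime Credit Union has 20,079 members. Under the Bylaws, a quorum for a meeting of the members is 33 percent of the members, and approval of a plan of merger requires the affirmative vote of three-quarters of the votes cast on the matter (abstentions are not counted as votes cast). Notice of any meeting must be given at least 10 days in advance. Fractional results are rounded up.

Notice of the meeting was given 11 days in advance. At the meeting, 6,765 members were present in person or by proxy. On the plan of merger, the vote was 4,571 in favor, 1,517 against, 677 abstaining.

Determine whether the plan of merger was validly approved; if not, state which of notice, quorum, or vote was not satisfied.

Valid — all requirements satisfied.

Notice: 11 days given; 10 required. Satisfied.
Quorum: 33% of 20,079 = 6,626.07, rounded up to 6,627; 6,765 present. Satisfied.
Vote: requires three-fourths of the votes cast (6,765 − 677 abstaining = 6,088); 3/4 of 6088 = 4566, so 4,566 needed; 4,571 in favor. Satisfied.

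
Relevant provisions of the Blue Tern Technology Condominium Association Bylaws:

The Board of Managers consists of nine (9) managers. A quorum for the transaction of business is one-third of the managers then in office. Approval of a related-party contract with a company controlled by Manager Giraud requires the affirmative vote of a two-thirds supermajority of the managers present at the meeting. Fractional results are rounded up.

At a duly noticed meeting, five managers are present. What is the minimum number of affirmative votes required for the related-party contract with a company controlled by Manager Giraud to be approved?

The related-party contract with a company controlled by Manager Giraud requires two-thirds of the managers present (5).
2/3 of 5 = 3.33, rounded up to 4.

4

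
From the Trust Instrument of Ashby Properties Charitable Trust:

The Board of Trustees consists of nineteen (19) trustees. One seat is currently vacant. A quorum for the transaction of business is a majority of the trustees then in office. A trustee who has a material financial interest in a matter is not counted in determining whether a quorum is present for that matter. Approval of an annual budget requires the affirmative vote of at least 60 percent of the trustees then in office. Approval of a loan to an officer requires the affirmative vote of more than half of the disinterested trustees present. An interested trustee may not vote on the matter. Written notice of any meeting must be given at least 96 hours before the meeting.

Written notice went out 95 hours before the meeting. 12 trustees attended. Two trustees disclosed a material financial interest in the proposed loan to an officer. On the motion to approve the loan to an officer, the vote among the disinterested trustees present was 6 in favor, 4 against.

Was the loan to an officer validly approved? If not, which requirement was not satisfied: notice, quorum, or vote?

Invalid — notice requirement not satisfied.

Notice: 95 hours given; 96 required (95 < 96). Not satisfied.
Quorum: 12 present, but the 2 interested trustees do not count, leaving 10. Quorum is 10. Satisfied.
Vote: the loan to an officer requires a majority of the disinterested trustees present (12 − 2 = 10). A majority of 10 is 6, so 6 affirmative votes are needed; 6 voted in favor. Satisfied.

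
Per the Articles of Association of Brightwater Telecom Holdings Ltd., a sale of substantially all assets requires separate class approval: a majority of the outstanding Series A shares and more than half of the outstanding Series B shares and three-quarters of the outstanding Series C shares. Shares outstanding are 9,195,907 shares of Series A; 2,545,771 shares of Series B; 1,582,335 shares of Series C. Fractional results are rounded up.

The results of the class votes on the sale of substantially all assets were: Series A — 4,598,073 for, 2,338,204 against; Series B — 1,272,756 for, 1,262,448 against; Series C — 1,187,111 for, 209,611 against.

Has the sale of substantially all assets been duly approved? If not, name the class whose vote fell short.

Not approved — the Series B shares did not give the required vote.

Series A: a majority of 9195907 is 4597954; 4,597,954 required, 4,598,073 in favor — approved.
Series B: a majority of 2545771 is 1272886; 1,272,886 required, 1,272,756 in favor — not approved.
Series C: 3/4 of 1582335 = 1186751.25, rounded up to 1186752; 1,186,752 required, 1,187,111 in favor — approved.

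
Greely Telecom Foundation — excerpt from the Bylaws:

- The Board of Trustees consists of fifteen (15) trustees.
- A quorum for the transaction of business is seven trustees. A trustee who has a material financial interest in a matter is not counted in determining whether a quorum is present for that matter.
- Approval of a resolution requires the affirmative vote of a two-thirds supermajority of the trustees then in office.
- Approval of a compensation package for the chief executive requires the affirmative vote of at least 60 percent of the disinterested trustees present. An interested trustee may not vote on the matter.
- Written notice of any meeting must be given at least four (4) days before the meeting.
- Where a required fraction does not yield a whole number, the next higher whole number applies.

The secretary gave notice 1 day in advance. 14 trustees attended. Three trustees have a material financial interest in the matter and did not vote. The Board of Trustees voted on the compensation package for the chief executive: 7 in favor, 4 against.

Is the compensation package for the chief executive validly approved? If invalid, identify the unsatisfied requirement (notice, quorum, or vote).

Notice: 1 day given; 4 required (1 < 4). Not satisfied.
Quorum: 14 present, but the 3 interested trustees do not count, leaving 11. Quorum is 7. Satisfied.
Vote: the compensation package for the chief executive requires three-fifths of the disinterested trustees present (14 − 3 = 11). 3/5 of 11 = 6.60, rounded up to 7, so 7 affirmative votes are needed; 7 voted in favor. Satisfied.

Invalid — notice requirement not satisfied.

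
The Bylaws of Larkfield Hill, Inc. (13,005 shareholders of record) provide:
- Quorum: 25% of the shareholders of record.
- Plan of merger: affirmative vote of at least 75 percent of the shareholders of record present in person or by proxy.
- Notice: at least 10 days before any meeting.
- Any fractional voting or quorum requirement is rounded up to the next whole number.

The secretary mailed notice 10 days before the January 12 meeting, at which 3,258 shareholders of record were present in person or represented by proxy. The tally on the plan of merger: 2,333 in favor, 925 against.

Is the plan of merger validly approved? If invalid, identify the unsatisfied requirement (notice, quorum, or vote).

Invalid — vote requirement not satisfied.

Notice: 10 days given; 10 required. Satisfied.
Quorum: 25% of 13,005 = 3,251.25, rounded up to 3,252; 3,258 present. Satisfied.
Vote: requires three-fourths of those present (3,258); 3/4 of 3258 = 2443.50, rounded up to 2444, so 2,444 needed; 2,333 in favor. Not satisfied.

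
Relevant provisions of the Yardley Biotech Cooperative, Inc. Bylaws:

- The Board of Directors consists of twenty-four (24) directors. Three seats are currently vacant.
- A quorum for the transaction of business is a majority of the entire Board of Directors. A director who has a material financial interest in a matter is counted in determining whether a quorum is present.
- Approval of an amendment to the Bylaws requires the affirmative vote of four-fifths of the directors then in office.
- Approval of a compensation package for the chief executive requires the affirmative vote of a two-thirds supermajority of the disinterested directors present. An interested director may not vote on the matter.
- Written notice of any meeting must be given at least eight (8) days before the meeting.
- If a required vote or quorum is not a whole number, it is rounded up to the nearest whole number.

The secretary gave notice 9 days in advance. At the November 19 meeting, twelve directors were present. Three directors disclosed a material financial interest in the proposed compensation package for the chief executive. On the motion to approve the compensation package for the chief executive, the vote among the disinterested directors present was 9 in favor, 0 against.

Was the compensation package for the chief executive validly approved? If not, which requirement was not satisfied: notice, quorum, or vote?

Notice: 9 days given; 8 required (9 ≥ 8). Satisfied.
Quorum: 12 present (interested directors count toward quorum); quorum is 13. Not satisfied.
Vote: the compensation package for the chief executive requires two-thirds of the disinterested directors present (12 − 3 = 9). 2/3 of 9 = 6, so 6 affirmative votes are needed; 9 voted in favor. Satisfied. (Moot — without a quorum no business can be validly transacted.)

Invalid — quorum requirement not satisfied.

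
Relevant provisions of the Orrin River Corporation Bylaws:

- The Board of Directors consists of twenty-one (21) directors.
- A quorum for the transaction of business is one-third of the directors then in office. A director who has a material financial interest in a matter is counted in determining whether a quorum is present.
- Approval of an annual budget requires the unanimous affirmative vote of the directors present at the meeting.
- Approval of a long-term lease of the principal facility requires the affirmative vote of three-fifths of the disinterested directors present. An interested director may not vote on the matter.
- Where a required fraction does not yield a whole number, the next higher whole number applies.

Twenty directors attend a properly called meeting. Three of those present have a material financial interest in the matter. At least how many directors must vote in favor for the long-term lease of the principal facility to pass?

11

The long-term lease of the principal facility requires three-fifths of the disinterested directors present (20 − 3 = 17).
3/5 of 17 = 10.20, rounded up to 11.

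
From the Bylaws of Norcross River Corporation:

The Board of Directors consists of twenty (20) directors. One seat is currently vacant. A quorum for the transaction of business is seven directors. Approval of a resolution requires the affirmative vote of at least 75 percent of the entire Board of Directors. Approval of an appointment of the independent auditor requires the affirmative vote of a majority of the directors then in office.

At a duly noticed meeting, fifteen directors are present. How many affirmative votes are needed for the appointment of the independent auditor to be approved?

10

The appointment of the independent auditor requires a majority of the directors then in office (19).
A majority of 19 is 10.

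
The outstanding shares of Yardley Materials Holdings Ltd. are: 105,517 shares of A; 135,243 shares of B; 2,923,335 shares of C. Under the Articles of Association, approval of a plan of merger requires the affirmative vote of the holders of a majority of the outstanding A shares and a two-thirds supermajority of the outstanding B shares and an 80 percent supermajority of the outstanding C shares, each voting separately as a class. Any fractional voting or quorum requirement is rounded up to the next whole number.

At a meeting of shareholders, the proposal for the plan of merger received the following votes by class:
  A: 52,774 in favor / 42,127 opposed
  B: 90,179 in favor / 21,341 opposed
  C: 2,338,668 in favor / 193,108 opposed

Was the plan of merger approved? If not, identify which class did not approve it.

Approved — every class gave the required vote.

A: a majority of 105517 is 52759; 52,759 required, 52,774 in favor — approved.
B: 2/3 of 135243 = 90162; 90,162 required, 90,179 in favor — approved.
C: 4/5 of 2923335 = 2338668; 2,338,668 required, 2,338,668 in favor — approved.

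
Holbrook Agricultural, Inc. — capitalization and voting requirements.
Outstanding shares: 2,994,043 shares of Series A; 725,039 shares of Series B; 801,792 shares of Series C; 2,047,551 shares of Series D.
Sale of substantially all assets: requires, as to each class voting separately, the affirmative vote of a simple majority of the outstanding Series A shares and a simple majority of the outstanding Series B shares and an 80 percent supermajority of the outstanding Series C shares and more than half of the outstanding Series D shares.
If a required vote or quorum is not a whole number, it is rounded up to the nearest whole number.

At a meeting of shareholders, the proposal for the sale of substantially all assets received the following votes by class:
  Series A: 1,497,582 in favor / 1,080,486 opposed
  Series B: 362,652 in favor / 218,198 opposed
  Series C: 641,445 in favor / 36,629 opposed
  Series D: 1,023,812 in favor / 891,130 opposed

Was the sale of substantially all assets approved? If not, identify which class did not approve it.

Series A: a majority of 2994043 is 1497022; 1,497,022 required, 1,497,582 in favor — approved.
Series B: a majority of 725039 is 362520; 362,520 required, 362,652 in favor — approved.
Series C: 4/5 of 801792 = 641433.60, rounded up to 641434; 641,434 required, 641,445 in favor — approved.
Series D: a majority of 2047551 is 1023776; 1,023,776 required, 1,023,812 in favor — approved.

Approved — every class gave the required vote.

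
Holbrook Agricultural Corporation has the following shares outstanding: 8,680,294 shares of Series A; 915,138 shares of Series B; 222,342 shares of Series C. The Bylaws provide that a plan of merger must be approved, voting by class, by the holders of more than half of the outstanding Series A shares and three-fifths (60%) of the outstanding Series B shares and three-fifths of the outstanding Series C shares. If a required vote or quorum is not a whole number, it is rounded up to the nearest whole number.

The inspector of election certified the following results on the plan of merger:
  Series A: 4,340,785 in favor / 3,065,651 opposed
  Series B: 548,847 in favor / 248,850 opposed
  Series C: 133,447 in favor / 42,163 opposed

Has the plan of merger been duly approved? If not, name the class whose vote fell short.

Not approved — the Series B shares did not give the required vote.

Series A: a majority of 8680294 is 4340148; 4,340,148 required, 4,340,785 in favor — approved.
Series B: 3/5 of 915138 = 549082.80, rounded up to 549083; 549,083 required, 548,847 in favor — not approved.
Series C: 3/5 of 222342 = 133405.20, rounded up to 133406; 133,406 required, 133,447 in favor — approved.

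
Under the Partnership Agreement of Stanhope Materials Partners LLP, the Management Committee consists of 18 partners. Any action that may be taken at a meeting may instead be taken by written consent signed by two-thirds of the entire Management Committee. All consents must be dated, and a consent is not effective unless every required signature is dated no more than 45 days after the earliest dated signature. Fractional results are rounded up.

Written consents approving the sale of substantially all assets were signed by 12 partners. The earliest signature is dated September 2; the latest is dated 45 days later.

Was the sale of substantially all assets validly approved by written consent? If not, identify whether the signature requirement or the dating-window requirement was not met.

Effective — both the signature and dating-window requirements are satisfied.

Signatures required: two-thirds of 18 — 2/3 of 18 = 12, so 12 needed; 12 signed. Sufficient.
Dating window: the latest signature is 45 days after the earliest; the limit is 45 days. Within the window.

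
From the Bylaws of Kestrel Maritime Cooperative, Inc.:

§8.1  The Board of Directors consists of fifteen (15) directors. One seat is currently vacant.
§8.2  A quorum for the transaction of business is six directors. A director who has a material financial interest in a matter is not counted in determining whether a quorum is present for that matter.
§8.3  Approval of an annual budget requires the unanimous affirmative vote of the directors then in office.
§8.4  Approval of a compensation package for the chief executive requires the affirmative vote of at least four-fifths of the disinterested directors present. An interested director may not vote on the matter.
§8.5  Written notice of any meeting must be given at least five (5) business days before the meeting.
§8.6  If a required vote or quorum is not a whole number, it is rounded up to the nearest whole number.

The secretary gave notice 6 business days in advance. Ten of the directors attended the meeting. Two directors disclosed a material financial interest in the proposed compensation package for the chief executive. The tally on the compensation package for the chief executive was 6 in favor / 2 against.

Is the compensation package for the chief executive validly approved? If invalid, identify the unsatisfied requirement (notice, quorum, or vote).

Invalid — vote requirement not satisfied.

Notice: 6 business days given; 5 required (6 ≥ 5). Satisfied.
Quorum: 10 present, but the 2 interested directors do not count, leaving 8. Quorum is 6. Satisfied.
Vote: the compensation package for the chief executive requires four-fifths of the disinterested directors present (10 − 2 = 8). 4/5 of 8 = 6.40, rounded up to 7, so 7 affirmative votes are needed; 6 voted in favor. Not satisfied.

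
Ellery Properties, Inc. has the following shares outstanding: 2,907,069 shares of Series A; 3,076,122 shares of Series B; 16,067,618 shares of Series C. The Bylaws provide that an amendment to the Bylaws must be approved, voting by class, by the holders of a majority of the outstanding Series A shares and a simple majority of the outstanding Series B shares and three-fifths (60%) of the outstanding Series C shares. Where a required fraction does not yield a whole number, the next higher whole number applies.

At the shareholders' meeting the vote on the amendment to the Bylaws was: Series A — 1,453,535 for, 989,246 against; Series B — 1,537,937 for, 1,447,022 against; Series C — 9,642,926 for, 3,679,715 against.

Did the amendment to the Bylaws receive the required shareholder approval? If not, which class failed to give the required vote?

Not approved — the Series B shares did not give the required vote.

Series A: a majority of 2907069 is 1453535; 1,453,535 required, 1,453,535 in favor — approved.
Series B: a majority of 3076122 is 1538062; 1,538,062 required, 1,537,937 in favor — not approved.
Series C: 3/5 of 16067618 = 9640570.80, rounded up to 9640571; 9,640,571 required, 9,642,926 in favor — approved.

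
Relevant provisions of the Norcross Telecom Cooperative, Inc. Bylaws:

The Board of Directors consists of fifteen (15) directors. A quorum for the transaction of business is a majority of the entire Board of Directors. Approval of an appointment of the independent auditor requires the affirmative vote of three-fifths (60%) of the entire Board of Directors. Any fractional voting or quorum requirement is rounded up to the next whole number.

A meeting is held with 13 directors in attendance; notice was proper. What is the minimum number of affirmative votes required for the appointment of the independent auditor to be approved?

The appointment of the independent auditor requires three-fifths of the entire Board of Directors (15).
3/5 of 15 = 9.

9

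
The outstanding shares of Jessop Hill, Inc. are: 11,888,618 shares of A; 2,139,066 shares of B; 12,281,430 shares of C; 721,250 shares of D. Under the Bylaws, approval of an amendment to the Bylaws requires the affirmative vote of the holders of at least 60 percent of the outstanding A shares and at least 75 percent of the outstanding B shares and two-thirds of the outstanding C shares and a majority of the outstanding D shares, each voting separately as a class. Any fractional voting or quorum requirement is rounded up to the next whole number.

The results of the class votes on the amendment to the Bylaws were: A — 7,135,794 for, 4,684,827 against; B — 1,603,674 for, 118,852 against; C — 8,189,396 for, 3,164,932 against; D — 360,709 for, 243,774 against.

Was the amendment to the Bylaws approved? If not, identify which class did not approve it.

Not approved — the B shares did not give the required vote.

A: 3/5 of 11888618 = 7133170.80, rounded up to 7133171; 7,133,171 required, 7,135,794 in favor — approved.
B: 3/4 of 2139066 = 1604299.50, rounded up to 1604300; 1,604,300 required, 1,603,674 in favor — not approved.
C: 2/3 of 12281430 = 8187620; 8,187,620 required, 8,189,396 in favor — approved.
D: a majority of 721250 is 360626; 360,626 required, 360,709 in favor — approved.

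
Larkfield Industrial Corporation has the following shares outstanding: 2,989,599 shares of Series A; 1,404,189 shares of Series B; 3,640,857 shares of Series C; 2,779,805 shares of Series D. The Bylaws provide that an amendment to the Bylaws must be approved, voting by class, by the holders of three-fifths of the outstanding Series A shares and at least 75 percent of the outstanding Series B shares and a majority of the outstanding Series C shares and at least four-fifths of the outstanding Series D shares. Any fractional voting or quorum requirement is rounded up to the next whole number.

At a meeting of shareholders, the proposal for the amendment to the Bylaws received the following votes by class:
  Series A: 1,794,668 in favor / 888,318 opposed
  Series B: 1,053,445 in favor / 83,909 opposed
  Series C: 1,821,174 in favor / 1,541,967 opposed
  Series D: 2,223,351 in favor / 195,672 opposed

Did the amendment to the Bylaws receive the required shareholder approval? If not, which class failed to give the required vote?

Series A: 3/5 of 2989599 = 1793759.40, rounded up to 1793760; 1,793,760 required, 1,794,668 in favor — approved.
Series B: 3/4 of 1404189 = 1053141.75, rounded up to 1053142; 1,053,142 required, 1,053,445 in favor — approved.
Series C: a majority of 3640857 is 1820429; 1,820,429 required, 1,821,174 in favor — approved.
Series D: 4/5 of 2779805 = 2223844; 2,223,844 required, 2,223,351 in favor — not approved.

Not approved — the Series D shares did not give the required vote.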